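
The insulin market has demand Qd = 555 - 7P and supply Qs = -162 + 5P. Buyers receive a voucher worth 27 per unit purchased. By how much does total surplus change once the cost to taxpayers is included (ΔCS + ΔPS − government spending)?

Net change in total surplus = -1063.125

Pre-subsidy: 555 - 7P = -162 + 5P gives P* = 59.75, Q* = 136.75.
With the rebate, buyers effectively pay Pb = Ps − 27, where Ps is the price sellers receive.
Demand in terms of Ps becomes Qd = 555 − 7(Ps − 27) = 744 - 7Ps. Setting this equal to supply: 744 - 7Ps = -162 + 5Ps, so Ps = 75.5.
Buyers pay Pb = 75.5 − 27 = 48.5; Q' = -162 + 5·75.5 = 215.5.
ΔCS = ½(136.75 + 215.5)(59.75 − 48.5) = 1981.40625; ΔPS = ½(136.75 + 215.5)(75.5 − 59.75) = 2773.96875.
Government spending = 27 × 215.5 = 5818.5.
Net change = 1981.40625 + 2773.96875 − 5818.5 = -1063.125. The loss equals the DWL triangle ½·27·78.75.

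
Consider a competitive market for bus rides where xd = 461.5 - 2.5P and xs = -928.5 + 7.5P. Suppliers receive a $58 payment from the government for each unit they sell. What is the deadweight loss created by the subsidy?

Deadweight loss = $3153.75

Pre-subsidy: 461.5 - 2.5P = -928.5 + 7.5P gives P* = 139, x* = 114.
With the subsidy, sellers receive Ps = Pb + 58 for each unit, where Pb is the price buyers pay.
Supply in terms of Pb becomes xs = -928.5 + 7.5(Pb + 58) = -493.5 + 7.5Pb. Setting this equal to demand: 461.5 - 2.5Pb = -493.5 + 7.5Pb, so Pb = 95.5.
Sellers receive Ps = 95.5 + 58 = 153.5; x' = 461.5 − 2.5·95.5 = 222.75.
The subsidy expands output by 222.75 − 114 = 108.75 past the efficient level; on those units the gap between marginal cost and willingness to pay runs from 0 up to 58.
DWL = ½ × 58 × 108.75 = 3153.75.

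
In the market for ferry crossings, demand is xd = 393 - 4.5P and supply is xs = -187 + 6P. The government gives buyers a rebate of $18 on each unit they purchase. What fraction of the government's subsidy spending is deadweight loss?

DWL / government spending = 54/445

Pre-subsidy: 393 - 4.5P = -187 + 6P gives P* = 1160/21, x* = 1011/7.
With the rebate, buyers effectively pay Pb = Ps − 18, where Ps is the price sellers receive.
Demand in terms of Ps becomes xd = 393 − 4.5(Ps − 18) = 474 - 4.5Ps. Setting this equal to supply: 474 - 4.5Ps = -187 + 6Ps, so Ps = 1322/21.
Buyers pay Pb = 1322/21 − 18 = 944/21; x' = -187 + 6·(1322/21) = 1335/7.
ΔCS = ½(1011/7 + 1335/7)(1160/21 − 944/21) = 84456/49; ΔPS = ½(1011/7 + 1335/7)(1322/21 − 1160/21) = 63342/49.
Government spending = 18 × 1335/7 = 24030/7.
DWL = ½ × 18 × (1335/7 − 1011/7) = 2916/7; fraction = (2916/7) / (24030/7) = 54/445.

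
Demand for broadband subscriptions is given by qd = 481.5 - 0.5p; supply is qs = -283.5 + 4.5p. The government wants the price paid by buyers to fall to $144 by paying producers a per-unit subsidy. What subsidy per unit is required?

At a buyer price of 144, quantity demanded is 481.5 − 0.5·144 = 409.5.
Sellers supply 409.5 only when they receive ps with -283.5 + 4.5·ps = 409.5, i.e. ps = 154.
s = ps − pb = 154 − 144 = 10.

Required subsidy s = $10 per unit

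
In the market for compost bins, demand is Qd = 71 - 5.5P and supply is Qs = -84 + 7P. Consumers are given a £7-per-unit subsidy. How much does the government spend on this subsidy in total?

Pre-subsidy: 71 - 5.5P = -84 + 7P gives P* = 12.4, Q* = 2.8.
With the rebate, buyers effectively pay Pb = Ps − 7, where Ps is the price sellers receive.
Demand in terms of Ps becomes Qd = 71 − 5.5(Ps − 7) = 109.5 - 5.5Ps. Setting this equal to supply: 109.5 - 5.5Ps = -84 + 7Ps, so Ps = 15.48.
Buyers pay Pb = 15.48 − 7 = 8.48; Q' = -84 + 7·15.48 = 24.36.
Government outlay = subsidy × quantity = 7 × 24.36 = 170.52.

Government cost = £170.52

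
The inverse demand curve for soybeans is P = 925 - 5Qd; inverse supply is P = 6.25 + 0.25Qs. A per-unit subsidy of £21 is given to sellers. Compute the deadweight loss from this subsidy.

Deadweight loss = £42

Pre-subsidy: 925 - 5Q = 6.25 + 0.25Q gives Q* = 175 and P* = 50.
With the subsidy, sellers receive Ps = Pb + 21 for each unit, where Pb is the price buyers pay.
On the curves, Pb = 925 - 5Q and Ps = 6.25 + 0.25Q; the wedge Ps − Pb = 21 gives 6.25 + 0.25Q − (925 - 5Q) = 21, so Q' = 179.
Then Pb = 925 − 5·179 = 30 and Ps = 6.25 + 0.25·179 = 51.
The subsidy expands output by 179 − 175 = 4 past the efficient level; on those units the gap between marginal cost and willingness to pay runs from 0 up to 21.
DWL = ½ × 21 × 4 = 42.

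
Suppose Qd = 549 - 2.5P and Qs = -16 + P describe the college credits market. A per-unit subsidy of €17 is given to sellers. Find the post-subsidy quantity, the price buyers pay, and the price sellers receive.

Q' = 1103/7; buyers pay 1096/7; sellers receive 1215/7

Pre-subsidy: 549 - 2.5P = -16 + P gives P* = 1130/7, Q* = 1018/7.
With the subsidy, sellers receive Ps = Pb + 17 for each unit, where Pb is the price buyers pay.
Supply in terms of Pb becomes Qs = -16 + 1(Pb + 17) = 1 + Pb. Setting this equal to demand: 549 - 2.5Pb = 1 + Pb, so Pb = 1096/7.
Sellers receive Ps = 1096/7 + 17 = 1215/7; Q' = 549 − 2.5·(1096/7) = 1103/7.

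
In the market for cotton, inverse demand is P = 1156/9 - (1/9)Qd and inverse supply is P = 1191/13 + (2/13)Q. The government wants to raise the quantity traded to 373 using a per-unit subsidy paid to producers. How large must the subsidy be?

At Q = 373, from the demand curve buyers pay Pb = 1156/9 − (1/9)·373 = 87; from the supply curve sellers need Ps = 1191/13 + (2/13)·373 = 149.
The subsidy must fill the gap: s = Ps − Pb = 149 − 87 = 62.

Required subsidy s = 62 per unit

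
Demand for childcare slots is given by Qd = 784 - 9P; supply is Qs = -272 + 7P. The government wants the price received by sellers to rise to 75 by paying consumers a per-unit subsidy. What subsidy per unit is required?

At a seller price of 75, quantity supplied is -272 + 7·75 = 253.
Buyers absorb 253 only when they pay Pb with 784 − 9·Pb = 253, i.e. Pb = 59.
s = Ps − Pb = 75 − 59 = 16.

Required subsidy s = 16 per unit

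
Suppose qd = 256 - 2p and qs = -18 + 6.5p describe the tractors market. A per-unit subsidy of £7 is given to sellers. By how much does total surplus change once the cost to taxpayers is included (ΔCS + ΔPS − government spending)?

Pre-subsidy: 256 - 2p = -18 + 6.5p gives p* = 548/17, q* = 3256/17.
With the subsidy, sellers receive ps = pb + 7 for each unit, where pb is the price buyers pay.
Supply in terms of pb becomes qs = -18 + 6.5(pb + 7) = 27.5 + 6.5pb. Setting this equal to demand: 256 - 2pb = 27.5 + 6.5pb, so pb = 457/17.
Sellers receive ps = 457/17 + 7 = 576/17; q' = 256 − 2·(457/17) = 3438/17.
ΔCS = ½(3256/17 + 3438/17)(548/17 − 457/17) = 304577/289; ΔPS = ½(3256/17 + 3438/17)(576/17 − 548/17) = 93716/289.
Government spending = 7 × 3438/17 = 24066/17.
Net change = 304577/289 + 93716/289 − 24066/17 = -637/17. The loss equals the DWL triangle ½·7·182/17.

Net change in total surplus = -637/17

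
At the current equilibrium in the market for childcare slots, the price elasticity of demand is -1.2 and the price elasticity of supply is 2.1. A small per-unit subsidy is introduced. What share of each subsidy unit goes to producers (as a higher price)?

For a small subsidy around the equilibrium, the benefit split depends on the relative slopes, which at a point are proportional to the elasticities.
Buyer share = εs/(εs + |εd|) = 2.1/(2.1 + 1.2) = 7/11; seller share = |εd|/(εs + |εd|) = 4/11.
So producers capture 4/11 of the subsidy.

Producer share = 4/11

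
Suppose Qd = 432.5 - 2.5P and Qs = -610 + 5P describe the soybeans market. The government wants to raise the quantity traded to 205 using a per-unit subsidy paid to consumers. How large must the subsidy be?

At Q = 205, invert demand for the buyer price: Pb = (432.5 − 205)/2.5 = 91; invert supply for the seller price: Ps = (205 − (-610))/5 = 163.
The subsidy must fill the gap: s = Ps − Pb = 163 − 91 = 72.

Required subsidy s = 72 per unit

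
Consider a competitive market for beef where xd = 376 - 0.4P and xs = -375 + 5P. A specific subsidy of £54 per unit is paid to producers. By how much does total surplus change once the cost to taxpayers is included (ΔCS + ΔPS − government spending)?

Net change in total surplus = -£540

Pre-subsidy: 376 - 0.4P = -375 + 5P gives P* = 3755/27, x* = 8650/27.
With the subsidy, sellers receive Ps = Pb + 54 for each unit, where Pb is the price buyers pay.
Supply in terms of Pb becomes xs = -375 + 5(Pb + 54) = -105 + 5Pb. Setting this equal to demand: 376 - 0.4Pb = -105 + 5Pb, so Pb = 2405/27.
Sellers receive Ps = 2405/27 + 54 = 3863/27; x' = 376 − 0.4·(2405/27) = 9190/27.
ΔCS = ½(8650/27 + 9190/27)(3755/27 − 2405/27) = 446000/27; ΔPS = ½(8650/27 + 9190/27)(3863/27 − 3755/27) = 35680/27.
Government spending = 54 × 9190/27 = 18380.
Net change = 446000/27 + 35680/27 − 18380 = -540. The loss equals the DWL triangle ½·54·20.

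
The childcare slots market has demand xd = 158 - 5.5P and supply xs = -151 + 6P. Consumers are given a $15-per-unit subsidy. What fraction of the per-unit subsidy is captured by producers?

Pre-subsidy: 158 - 5.5P = -151 + 6P gives P* = 618/23, x* = 235/23.
With the rebate, buyers effectively pay Pb = Ps − 15, where Ps is the price sellers receive.
Demand in terms of Ps becomes xd = 158 − 5.5(Ps − 15) = 240.5 - 5.5Ps. Setting this equal to supply: 240.5 - 5.5Ps = -151 + 6Ps, so Ps = 783/23.
Buyers pay Pb = 783/23 − 15 = 438/23; x' = -151 + 6·(783/23) = 1225/23.
Buyers' price falls by P* − Pb = 618/23 − 438/23 = 180/23; sellers' price rises by Ps − P* = 783/23 − 618/23 = 165/23.
So producers capture (165/23)/15 = 11/23 of each unit of subsidy.

Producer share = 11/23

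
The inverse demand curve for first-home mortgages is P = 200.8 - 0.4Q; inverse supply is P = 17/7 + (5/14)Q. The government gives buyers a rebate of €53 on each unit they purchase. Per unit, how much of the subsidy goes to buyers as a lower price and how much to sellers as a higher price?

Buyers gain €28 per unit; sellers gain €25 per unit

Pre-subsidy: 200.8 - 0.4Q = 17/7 + (5/14)Q gives Q* = 262 and P* = 96.
With the rebate, buyers effectively pay Pb = Ps − 53, where Ps is the price sellers receive.
On the curves, Pb = 200.8 - 0.4Q and Ps = 17/7 + (5/14)Q; the wedge Ps − Pb = 53 gives 17/7 + (5/14)Q − (200.8 - 0.4Q) = 53, so Q' = 332.
Then Pb = 200.8 − 0.4·332 = 68 and Ps = 17/7 + (5/14)·332 = 121.
Buyers' price falls by P* − Pb = 96 − 68 = 28; sellers' price rises by Ps − P* = 121 − 96 = 25.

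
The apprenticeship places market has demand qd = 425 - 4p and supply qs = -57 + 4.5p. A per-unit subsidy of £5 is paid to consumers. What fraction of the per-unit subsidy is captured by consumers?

Consumer share = 9/17

Pre-subsidy: 425 - 4p = -57 + 4.5p gives p* = 964/17, q* = 3369/17.
With the rebate, buyers effectively pay pb = ps − 5, where ps is the price sellers receive.
Demand in terms of ps becomes qd = 425 − 4(ps − 5) = 445 - 4ps. Setting this equal to supply: 445 - 4ps = -57 + 4.5ps, so ps = 1004/17.
Buyers pay pb = 1004/17 − 5 = 919/17; q' = -57 + 4.5·(1004/17) = 3549/17.
Buyers' price falls by p* − pb = 964/17 − 919/17 = 45/17; sellers' price rises by ps − p* = 1004/17 − 964/17 = 40/17.
So consumers capture (45/17)/5 = 9/17 of each unit of subsidy.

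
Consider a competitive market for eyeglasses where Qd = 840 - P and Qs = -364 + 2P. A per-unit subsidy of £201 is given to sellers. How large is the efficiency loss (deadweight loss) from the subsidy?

Deadweight loss = £13467

Pre-subsidy: 840 - P = -364 + 2P gives P* = 1204/3, Q* = 1316/3.
With the subsidy, sellers receive Ps = Pb + 201 for each unit, where Pb is the price buyers pay.
Supply in terms of Pb becomes Qs = -364 + 2(Pb + 201) = 38 + 2Pb. Setting this equal to demand: 840 - Pb = 38 + 2Pb, so Pb = 802/3.
Sellers receive Ps = 802/3 + 201 = 1405/3; Q' = 840 − 1·(802/3) = 1718/3.
The subsidy expands output by 1718/3 − 1316/3 = 134 past the efficient level; on those units the gap between marginal cost and willingness to pay runs from 0 up to 201.
DWL = ½ × 201 × 134 = 13467.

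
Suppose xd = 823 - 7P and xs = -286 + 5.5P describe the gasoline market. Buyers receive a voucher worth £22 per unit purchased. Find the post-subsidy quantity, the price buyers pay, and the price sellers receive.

x' = 269.72; buyers pay £79.04; sellers receive £101.04

Pre-subsidy: 823 - 7P = -286 + 5.5P gives P* = 88.72, x* = 201.96.
With the rebate, buyers effectively pay Pb = Ps − 22, where Ps is the price sellers receive.
Demand in terms of Ps becomes xd = 823 − 7(Ps − 22) = 977 - 7Ps. Setting this equal to supply: 977 - 7Ps = -286 + 5.5Ps, so Ps = 101.04.
Buyers pay Pb = 101.04 − 22 = 79.04; x' = -286 + 5.5·101.04 = 269.72.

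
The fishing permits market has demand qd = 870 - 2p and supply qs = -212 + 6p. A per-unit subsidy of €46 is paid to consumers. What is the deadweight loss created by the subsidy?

Pre-subsidy: 870 - 2p = -212 + 6p gives p* = 135.25, q* = 599.5.
With the rebate, buyers effectively pay pb = ps − 46, where ps is the price sellers receive.
Demand in terms of ps becomes qd = 870 − 2(ps − 46) = 962 - 2ps. Setting this equal to supply: 962 - 2ps = -212 + 6ps, so ps = 146.75.
Buyers pay pb = 146.75 − 46 = 100.75; q' = -212 + 6·146.75 = 668.5.
The subsidy expands output by 668.5 − 599.5 = 69 past the efficient level; on those units the gap between marginal cost and willingness to pay runs from 0 up to 46.
DWL = ½ × 46 × 69 = 1587.

Deadweight loss = €1587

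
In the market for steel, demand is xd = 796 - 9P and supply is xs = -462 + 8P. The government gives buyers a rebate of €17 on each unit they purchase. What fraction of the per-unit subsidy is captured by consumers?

Pre-subsidy: 796 - 9P = -462 + 8P gives P* = 74, x* = 130.
With the rebate, buyers effectively pay Pb = Ps − 17, where Ps is the price sellers receive.
Demand in terms of Ps becomes xd = 796 − 9(Ps − 17) = 949 - 9Ps. Setting this equal to supply: 949 - 9Ps = -462 + 8Ps, so Ps = 83.
Buyers pay Pb = 83 − 17 = 66; x' = -462 + 8·83 = 202.
Buyers' price falls by P* − Pb = 74 − 66 = 8; sellers' price rises by Ps − P* = 83 − 74 = 9.
So consumers capture 8/17 = 8/17 of each unit of subsidy.

Consumer share = 8/17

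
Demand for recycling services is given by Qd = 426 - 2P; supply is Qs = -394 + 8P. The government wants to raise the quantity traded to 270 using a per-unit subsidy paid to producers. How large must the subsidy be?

At Q = 270, invert demand for the buyer price: Pb = (426 − 270)/2 = 78; invert supply for the seller price: Ps = (270 − (-394))/8 = 83.
The subsidy must fill the gap: s = Ps − Pb = 83 − 78 = 5.

Required subsidy s = 5 per unit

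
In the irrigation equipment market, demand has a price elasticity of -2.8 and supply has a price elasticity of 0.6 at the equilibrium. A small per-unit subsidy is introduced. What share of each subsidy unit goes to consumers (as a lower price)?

For a small subsidy around the equilibrium, the benefit split depends on the relative slopes, which at a point are proportional to the elasticities.
Buyer share = εs/(εs + |εd|) = 0.6/(0.6 + 2.8) = 3/17; seller share = |εd|/(εs + |εd|) = 14/17.

Consumer share = 3/17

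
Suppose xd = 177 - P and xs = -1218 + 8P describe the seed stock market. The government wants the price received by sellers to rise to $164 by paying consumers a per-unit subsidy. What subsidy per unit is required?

At a seller price of 164, quantity supplied is -1218 + 8·164 = 94.
Buyers absorb 94 only when they pay Pb with 177 − 1·Pb = 94, i.e. Pb = 83.
s = Ps − Pb = 164 − 83 = 81.

Required subsidy s = $81 per unit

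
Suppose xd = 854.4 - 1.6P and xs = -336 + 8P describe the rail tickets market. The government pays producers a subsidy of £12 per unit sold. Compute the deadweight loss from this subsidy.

Deadweight loss = £96

Pre-subsidy: 854.4 - 1.6P = -336 + 8P gives P* = 124, x* = 656.
With the subsidy, sellers receive Ps = Pb + 12 for each unit, where Pb is the price buyers pay.
Supply in terms of Pb becomes xs = -336 + 8(Pb + 12) = -240 + 8Pb. Setting this equal to demand: 854.4 - 1.6Pb = -240 + 8Pb, so Pb = 114.
Sellers receive Ps = 114 + 12 = 126; x' = 854.4 − 1.6·114 = 672.
The subsidy expands output by 672 − 656 = 16 past the efficient level; on those units the gap between marginal cost and willingness to pay runs from 0 up to 12.
DWL = ½ × 12 × 16 = 96.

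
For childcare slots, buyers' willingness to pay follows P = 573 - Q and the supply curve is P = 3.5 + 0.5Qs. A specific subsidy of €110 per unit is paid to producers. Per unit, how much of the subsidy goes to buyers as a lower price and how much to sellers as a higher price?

Pre-subsidy: 573 - Q = 3.5 + 0.5Q gives Q* = 1139/3 and P* = 580/3.
With the subsidy, sellers receive Ps = Pb + 110 for each unit, where Pb is the price buyers pay.
On the curves, Pb = 573 - Q and Ps = 3.5 + 0.5Q; the wedge Ps − Pb = 110 gives 3.5 + 0.5Q − (573 - Q) = 110, so Q' = 453.
Then Pb = 573 − 1·453 = 120 and Ps = 3.5 + 0.5·453 = 230.
Buyers' price falls by P* − Pb = 580/3 − 120 = 220/3; sellers' price rises by Ps − P* = 230 − 580/3 = 110/3.

Buyers gain 220/3 per unit; sellers gain 110/3 per unit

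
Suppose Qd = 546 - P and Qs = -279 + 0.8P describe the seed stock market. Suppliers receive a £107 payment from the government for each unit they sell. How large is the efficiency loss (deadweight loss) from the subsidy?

Deadweight loss = 22898/9

Pre-subsidy: 546 - P = -279 + 0.8P gives P* = 1375/3, Q* = 263/3.
With the subsidy, sellers receive Ps = Pb + 107 for each unit, where Pb is the price buyers pay.
Supply in terms of Pb becomes Qs = -279 + 0.8(Pb + 107) = -193.4 + 0.8Pb. Setting this equal to demand: 546 - Pb = -193.4 + 0.8Pb, so Pb = 3697/9.
Sellers receive Ps = 3697/9 + 107 = 4660/9; Q' = 546 − 1·(3697/9) = 1217/9.
The subsidy expands output by 1217/9 − 263/3 = 428/9 past the efficient level; on those units the gap between marginal cost and willingness to pay runs from 0 up to 107.
DWL = ½ × 107 × 428/9 = 22898/9.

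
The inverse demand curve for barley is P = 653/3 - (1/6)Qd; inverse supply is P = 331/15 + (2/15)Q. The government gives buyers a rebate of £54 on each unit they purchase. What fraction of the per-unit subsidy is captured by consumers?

Consumer share = 5/9

Pre-subsidy: 653/3 - (1/6)Q = 331/15 + (2/15)Q gives Q* = 652 and P* = 109.
With the rebate, buyers effectively pay Pb = Ps − 54, where Ps is the price sellers receive.
On the curves, Pb = 653/3 - (1/6)Q and Ps = 331/15 + (2/15)Q; the wedge Ps − Pb = 54 gives 331/15 + (2/15)Q − (653/3 - (1/6)Q) = 54, so Q' = 832.
Then Pb = 653/3 − (1/6)·832 = 79 and Ps = 331/15 + (2/15)·832 = 133.
Buyers' price falls by P* − Pb = 109 − 79 = 30; sellers' price rises by Ps − P* = 133 − 109 = 24.
So consumers capture 30/54 = 5/9 of each unit of subsidy.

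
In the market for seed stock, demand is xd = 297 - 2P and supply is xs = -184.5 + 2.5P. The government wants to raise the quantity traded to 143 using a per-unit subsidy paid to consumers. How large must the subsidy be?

At x = 143, invert demand for the buyer price: Pb = (297 − 143)/2 = 77; invert supply for the seller price: Ps = (143 − (-184.5))/2.5 = 131.
The subsidy must fill the gap: s = Ps − Pb = 131 − 77 = 54.

Required subsidy s = 54 per unit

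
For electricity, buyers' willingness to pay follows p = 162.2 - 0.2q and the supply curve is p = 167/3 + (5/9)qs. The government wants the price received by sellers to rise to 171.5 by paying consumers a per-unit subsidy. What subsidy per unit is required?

At a seller price of 171.5, quantity supplied is -100.2 + 1.8·171.5 = 208.5.
Buyers absorb 208.5 only when they pay pb = 162.2 − 0.2·208.5 = 120.5.
s = ps − pb = 171.5 − 120.5 = 51.

Required subsidy s = 51 per unit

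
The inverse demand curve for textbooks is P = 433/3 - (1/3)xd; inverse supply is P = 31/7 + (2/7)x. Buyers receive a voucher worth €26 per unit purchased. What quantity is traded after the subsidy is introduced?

x' = 268

Pre-subsidy: 433/3 - (1/3)x = 31/7 + (2/7)x gives x* = 226 and P* = 69.
With the rebate, buyers effectively pay Pb = Ps − 26, where Ps is the price sellers receive.
On the curves, Pb = 433/3 - (1/3)x and Ps = 31/7 + (2/7)x; the wedge Ps − Pb = 26 gives 31/7 + (2/7)x − (433/3 - (1/3)x) = 26, so x' = 268.
Then Pb = 433/3 − (1/3)·268 = 55 and Ps = 31/7 + (2/7)·268 = 81.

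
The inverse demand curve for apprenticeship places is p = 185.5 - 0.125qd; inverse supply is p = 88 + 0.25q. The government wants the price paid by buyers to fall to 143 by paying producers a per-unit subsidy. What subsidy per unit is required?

At a buyer price of 143, quantity demanded is 1484 − 8·143 = 340.
Sellers supply 340 only when they receive ps = 88 + 0.25·340 = 173.
s = ps − pb = 173 − 143 = 30.

Required subsidy s = 30 per unit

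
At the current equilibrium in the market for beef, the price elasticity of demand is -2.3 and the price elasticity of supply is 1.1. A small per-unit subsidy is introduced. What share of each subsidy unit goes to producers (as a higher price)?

Producer share = 23/34

For a small subsidy around the equilibrium, the benefit split depends on the relative slopes, which at a point are proportional to the elasticities.
Buyer share = εs/(εs + |εd|) = 1.1/(1.1 + 2.3) = 11/34; seller share = |εd|/(εs + |εd|) = 23/34.
So producers capture 23/34 of the subsidy.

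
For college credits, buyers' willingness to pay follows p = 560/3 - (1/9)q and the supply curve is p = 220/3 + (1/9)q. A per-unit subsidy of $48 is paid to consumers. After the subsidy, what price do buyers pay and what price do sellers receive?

Pre-subsidy: 560/3 - (1/9)q = 220/3 + (1/9)q gives q* = 510 and p* = 130.
With the rebate, buyers effectively pay pb = ps − 48, where ps is the price sellers receive.
On the curves, pb = 560/3 - (1/9)q and ps = 220/3 + (1/9)q; the wedge ps − pb = 48 gives 220/3 + (1/9)q − (560/3 - (1/9)q) = 48, so q' = 726.
Then pb = 560/3 − (1/9)·726 = 106 and ps = 220/3 + (1/9)·726 = 154.

Buyers pay $106; sellers receive $154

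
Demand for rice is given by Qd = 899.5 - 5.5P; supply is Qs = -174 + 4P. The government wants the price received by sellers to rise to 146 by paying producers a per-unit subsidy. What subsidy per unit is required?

At a seller price of 146, quantity supplied is -174 + 4·146 = 410.
Buyers absorb 410 only when they pay Pb with 899.5 − 5.5·Pb = 410, i.e. Pb = 89.
s = Ps − Pb = 146 − 89 = 57.

Required subsidy s = 57 per unit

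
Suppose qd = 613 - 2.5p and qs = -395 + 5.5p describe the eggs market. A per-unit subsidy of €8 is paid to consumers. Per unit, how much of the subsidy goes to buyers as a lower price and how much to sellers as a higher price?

Pre-subsidy: 613 - 2.5p = -395 + 5.5p gives p* = 126, q* = 298.
With the rebate, buyers effectively pay pb = ps − 8, where ps is the price sellers receive.
Demand in terms of ps becomes qd = 613 − 2.5(ps − 8) = 633 - 2.5ps. Setting this equal to supply: 633 - 2.5ps = -395 + 5.5ps, so ps = 128.5.
Buyers pay pb = 128.5 − 8 = 120.5; q' = -395 + 5.5·128.5 = 311.75.
Buyers' price falls by p* − pb = 126 − 120.5 = 5.5; sellers' price rises by ps − p* = 128.5 − 126 = 2.5.

Buyers gain €5.5 per unit; sellers gain €2.5 per unit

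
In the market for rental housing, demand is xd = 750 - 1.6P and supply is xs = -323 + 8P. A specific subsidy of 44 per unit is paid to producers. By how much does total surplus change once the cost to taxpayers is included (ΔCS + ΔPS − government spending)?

Net change in total surplus = -3872/3

Pre-subsidy: 750 - 1.6P = -323 + 8P gives P* = 5365/48, x* = 3427/6.
With the subsidy, sellers receive Ps = Pb + 44 for each unit, where Pb is the price buyers pay.
Supply in terms of Pb becomes xs = -323 + 8(Pb + 44) = 29 + 8Pb. Setting this equal to demand: 750 - 1.6Pb = 29 + 8Pb, so Pb = 3605/48.
Sellers receive Ps = 3605/48 + 44 = 5717/48; x' = 750 − 1.6·(3605/48) = 3779/6.
ΔCS = ½(3427/6 + 3779/6)(5365/48 − 3605/48) = 66055/3; ΔPS = ½(3427/6 + 3779/6)(5717/48 − 5365/48) = 13211/3.
Government spending = 44 × 3779/6 = 83138/3.
Net change = 66055/3 + 13211/3 − 83138/3 = -3872/3. The loss equals the DWL triangle ½·44·176/3.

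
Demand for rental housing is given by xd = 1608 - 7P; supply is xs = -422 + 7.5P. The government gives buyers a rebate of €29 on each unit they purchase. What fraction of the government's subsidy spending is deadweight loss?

DWL / government spending = 105/1466

Pre-subsidy: 1608 - 7P = -422 + 7.5P gives P* = 140, x* = 628.
With the rebate, buyers effectively pay Pb = Ps − 29, where Ps is the price sellers receive.
Demand in terms of Ps becomes xd = 1608 − 7(Ps − 29) = 1811 - 7Ps. Setting this equal to supply: 1811 - 7Ps = -422 + 7.5Ps, so Ps = 154.
Buyers pay Pb = 154 − 29 = 125; x' = -422 + 7.5·154 = 733.
ΔCS = ½(628 + 733)(140 − 125) = 10207.5; ΔPS = ½(628 + 733)(154 − 140) = 9527.
Government spending = 29 × 733 = 21257.
DWL = ½ × 29 × (733 − 628) = 1522.5; fraction = 1522.5 / 21257 = 105/1466.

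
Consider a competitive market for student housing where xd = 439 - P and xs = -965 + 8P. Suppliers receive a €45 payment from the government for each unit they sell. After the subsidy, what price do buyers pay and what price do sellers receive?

Buyers pay €116; sellers receive €161

Pre-subsidy: 439 - P = -965 + 8P gives P* = 156, x* = 283.
With the subsidy, sellers receive Ps = Pb + 45 for each unit, where Pb is the price buyers pay.
Supply in terms of Pb becomes xs = -965 + 8(Pb + 45) = -605 + 8Pb. Setting this equal to demand: 439 - Pb = -605 + 8Pb, so Pb = 116.
Sellers receive Ps = 116 + 45 = 161; x' = 439 − 1·116 = 323.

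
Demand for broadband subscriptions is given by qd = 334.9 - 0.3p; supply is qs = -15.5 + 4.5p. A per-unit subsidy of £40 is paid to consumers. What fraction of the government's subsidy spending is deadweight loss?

DWL / government spending = 45/2594

Pre-subsidy: 334.9 - 0.3p = -15.5 + 4.5p gives p* = 73, q* = 313.
With the rebate, buyers effectively pay pb = ps − 40, where ps is the price sellers receive.
Demand in terms of ps becomes qd = 334.9 − 0.3(ps − 40) = 346.9 - 0.3ps. Setting this equal to supply: 346.9 - 0.3ps = -15.5 + 4.5ps, so ps = 75.5.
Buyers pay pb = 75.5 − 40 = 35.5; q' = -15.5 + 4.5·75.5 = 324.25.
ΔCS = ½(313 + 324.25)(73 − 35.5) = 11948.4375; ΔPS = ½(313 + 324.25)(75.5 − 73) = 796.5625.
Government spending = 40 × 324.25 = 12970.
DWL = ½ × 40 × (324.25 − 313) = 225; fraction = 225 / 12970 = 45/2594.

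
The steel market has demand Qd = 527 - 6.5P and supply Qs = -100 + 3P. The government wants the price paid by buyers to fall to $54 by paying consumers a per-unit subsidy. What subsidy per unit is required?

At a buyer price of 54, quantity demanded is 527 − 6.5·54 = 176.
Sellers supply 176 only when they receive Ps with -100 + 3·Ps = 176, i.e. Ps = 92.
s = Ps − Pb = 92 − 54 = 38.

Required subsidy s = $38 per unit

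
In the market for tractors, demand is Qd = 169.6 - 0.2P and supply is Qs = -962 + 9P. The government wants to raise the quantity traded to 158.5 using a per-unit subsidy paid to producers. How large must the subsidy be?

Required subsidy s = 69 per unit

At Q = 158.5, invert demand for the buyer price: Pb = (169.6 − 158.5)/0.2 = 55.5; invert supply for the seller price: Ps = (158.5 − (-962))/9 = 124.5.
The subsidy must fill the gap: s = Ps − Pb = 124.5 − 55.5 = 69.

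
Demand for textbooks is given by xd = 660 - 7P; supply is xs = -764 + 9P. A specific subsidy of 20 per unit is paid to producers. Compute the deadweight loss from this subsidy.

Deadweight loss = 787.5

Pre-subsidy: 660 - 7P = -764 + 9P gives P* = 89, x* = 37.
With the subsidy, sellers receive Ps = Pb + 20 for each unit, where Pb is the price buyers pay.
Supply in terms of Pb becomes xs = -764 + 9(Pb + 20) = -584 + 9Pb. Setting this equal to demand: 660 - 7Pb = -584 + 9Pb, so Pb = 77.75.
Sellers receive Ps = 77.75 + 20 = 97.75; x' = 660 − 7·77.75 = 115.75.
The subsidy expands output by 115.75 − 37 = 78.75 past the efficient level; on those units the gap between marginal cost and willingness to pay runs from 0 up to 20.
DWL = ½ × 20 × 78.75 = 787.5.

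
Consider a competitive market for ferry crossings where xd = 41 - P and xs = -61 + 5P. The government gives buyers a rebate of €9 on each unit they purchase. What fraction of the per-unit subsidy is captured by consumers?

Consumer share = 5/6

Pre-subsidy: 41 - P = -61 + 5P gives P* = 17, x* = 24.
With the rebate, buyers effectively pay Pb = Ps − 9, where Ps is the price sellers receive.
Demand in terms of Ps becomes xd = 41 − 1(Ps − 9) = 50 - Ps. Setting this equal to supply: 50 - Ps = -61 + 5Ps, so Ps = 18.5.
Buyers pay Pb = 18.5 − 9 = 9.5; x' = -61 + 5·18.5 = 31.5.
Buyers' price falls by P* − Pb = 17 − 9.5 = 7.5; sellers' price rises by Ps − P* = 18.5 − 17 = 1.5.
So consumers capture 7.5/9 = 5/6 of each unit of subsidy.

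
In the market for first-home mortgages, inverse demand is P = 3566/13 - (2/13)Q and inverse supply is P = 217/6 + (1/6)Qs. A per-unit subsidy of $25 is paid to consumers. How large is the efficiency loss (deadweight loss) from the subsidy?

Pre-subsidy: 3566/13 - (2/13)Q = 217/6 + (1/6)Q gives Q* = 743 and P* = 160.
With the rebate, buyers effectively pay Pb = Ps − 25, where Ps is the price sellers receive.
On the curves, Pb = 3566/13 - (2/13)Q and Ps = 217/6 + (1/6)Q; the wedge Ps − Pb = 25 gives 217/6 + (1/6)Q − (3566/13 - (2/13)Q) = 25, so Q' = 821.
Then Pb = 3566/13 − (2/13)·821 = 148 and Ps = 217/6 + (1/6)·821 = 173.
The subsidy expands output by 821 − 743 = 78 past the efficient level; on those units the gap between marginal cost and willingness to pay runs from 0 up to 25.
DWL = ½ × 25 × 78 = 975.

Deadweight loss = $975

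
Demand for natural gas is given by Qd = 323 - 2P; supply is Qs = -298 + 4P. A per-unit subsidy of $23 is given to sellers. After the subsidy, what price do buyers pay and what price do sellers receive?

Pre-subsidy: 323 - 2P = -298 + 4P gives P* = 103.5, Q* = 116.
With the subsidy, sellers receive Ps = Pb + 23 for each unit, where Pb is the price buyers pay.
Supply in terms of Pb becomes Qs = -298 + 4(Pb + 23) = -206 + 4Pb. Setting this equal to demand: 323 - 2Pb = -206 + 4Pb, so Pb = 529/6.
Sellers receive Ps = 529/6 + 23 = 667/6; Q' = 323 − 2·(529/6) = 440/3.

Buyers pay 529/6; sellers receive 667/6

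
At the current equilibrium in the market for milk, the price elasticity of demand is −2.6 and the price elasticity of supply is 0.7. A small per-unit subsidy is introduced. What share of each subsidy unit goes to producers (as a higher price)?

For a small subsidy around the equilibrium, the benefit split depends on the relative slopes, which at a point are proportional to the elasticities.
Buyer share = εs/(εs + |εd|) = 0.7/(0.7 + 2.6) = 7/33; seller share = |εd|/(εs + |εd|) = 26/33.
So producers capture 26/33 of the subsidy.

Producer share = 26/33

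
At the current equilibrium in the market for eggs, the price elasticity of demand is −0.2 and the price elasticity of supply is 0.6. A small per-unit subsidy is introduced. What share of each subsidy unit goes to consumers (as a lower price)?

For a small subsidy around the equilibrium, the benefit split depends on the relative slopes, which at a point are proportional to the elasticities.
Buyer share = εs/(εs + |εd|) = 0.6/(0.6 + 0.2) = 0.75; seller share = |εd|/(εs + |εd|) = 0.25.

Consumer share = 0.75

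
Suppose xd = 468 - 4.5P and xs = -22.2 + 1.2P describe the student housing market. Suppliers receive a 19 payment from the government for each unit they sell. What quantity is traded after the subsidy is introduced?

x' = 99

Pre-subsidy: 468 - 4.5P = -22.2 + 1.2P gives P* = 86, x* = 81.
With the subsidy, sellers receive Ps = Pb + 19 for each unit, where Pb is the price buyers pay.
Supply in terms of Pb becomes xs = -22.2 + 1.2(Pb + 19) = 0.6 + 1.2Pb. Setting this equal to demand: 468 - 4.5Pb = 0.6 + 1.2Pb, so Pb = 82.
Sellers receive Ps = 82 + 19 = 101; x' = 468 − 4.5·82 = 99.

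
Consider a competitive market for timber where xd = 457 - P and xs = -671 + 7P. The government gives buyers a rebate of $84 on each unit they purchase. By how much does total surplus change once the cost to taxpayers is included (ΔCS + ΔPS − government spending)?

Pre-subsidy: 457 - P = -671 + 7P gives P* = 141, x* = 316.
With the rebate, buyers effectively pay Pb = Ps − 84, where Ps is the price sellers receive.
Demand in terms of Ps becomes xd = 457 − 1(Ps − 84) = 541 - Ps. Setting this equal to supply: 541 - Ps = -671 + 7Ps, so Ps = 151.5.
Buyers pay Pb = 151.5 − 84 = 67.5; x' = -671 + 7·151.5 = 389.5.
ΔCS = ½(316 + 389.5)(141 − 67.5) = 25927.125; ΔPS = ½(316 + 389.5)(151.5 − 141) = 3703.875.
Government spending = 84 × 389.5 = 32718.
Net change = 25927.125 + 3703.875 − 32718 = -3087. The loss equals the DWL triangle ½·84·73.5.

Net change in total surplus = -$3087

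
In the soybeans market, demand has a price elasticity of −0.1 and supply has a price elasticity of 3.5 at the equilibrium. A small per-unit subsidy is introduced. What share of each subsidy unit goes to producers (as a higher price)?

Producer share = 1/36

For a small subsidy around the equilibrium, the benefit split depends on the relative slopes, which at a point are proportional to the elasticities.
Buyer share = εs/(εs + |εd|) = 3.5/(3.5 + 0.1) = 35/36; seller share = |εd|/(εs + |εd|) = 1/36.
So producers capture 1/36 of the subsidy.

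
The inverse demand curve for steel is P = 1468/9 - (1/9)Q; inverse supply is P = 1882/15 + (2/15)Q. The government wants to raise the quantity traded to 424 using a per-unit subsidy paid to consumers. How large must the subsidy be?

Required subsidy s = 66 per unit

At Q = 424, from the demand curve buyers pay Pb = 1468/9 − (1/9)·424 = 116; from the supply curve sellers need Ps = 1882/15 + (2/15)·424 = 182.
The subsidy must fill the gap: s = Ps − Pb = 182 − 116 = 66.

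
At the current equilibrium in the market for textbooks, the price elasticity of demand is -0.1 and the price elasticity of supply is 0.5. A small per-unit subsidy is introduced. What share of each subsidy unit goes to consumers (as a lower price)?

Consumer share = 5/6

For a small subsidy around the equilibrium, the benefit split depends on the relative slopes, which at a point are proportional to the elasticities.
Buyer share = εs/(εs + |εd|) = 0.5/(0.5 + 0.1) = 5/6; seller share = |εd|/(εs + |εd|) = 1/6.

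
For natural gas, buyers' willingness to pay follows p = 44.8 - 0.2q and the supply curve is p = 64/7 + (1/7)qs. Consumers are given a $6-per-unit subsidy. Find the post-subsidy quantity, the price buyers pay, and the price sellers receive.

Pre-subsidy: 44.8 - 0.2q = 64/7 + (1/7)q gives q* = 104 and p* = 24.
With the rebate, buyers effectively pay pb = ps − 6, where ps is the price sellers receive.
On the curves, pb = 44.8 - 0.2q and ps = 64/7 + (1/7)q; the wedge ps − pb = 6 gives 64/7 + (1/7)q − (44.8 - 0.2q) = 6, so q' = 121.5.
Then pb = 44.8 − 0.2·121.5 = 20.5 and ps = 64/7 + (1/7)·121.5 = 26.5.

q' = 121.5; buyers pay $20.5; sellers receive $26.5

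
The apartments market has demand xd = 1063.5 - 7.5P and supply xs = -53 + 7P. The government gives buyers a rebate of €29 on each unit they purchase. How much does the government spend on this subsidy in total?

Pre-subsidy: 1063.5 - 7.5P = -53 + 7P gives P* = 77, x* = 486.
With the rebate, buyers effectively pay Pb = Ps − 29, where Ps is the price sellers receive.
Demand in terms of Ps becomes xd = 1063.5 − 7.5(Ps − 29) = 1281 - 7.5Ps. Setting this equal to supply: 1281 - 7.5Ps = -53 + 7Ps, so Ps = 92.
Buyers pay Pb = 92 − 29 = 63; x' = -53 + 7·92 = 591.
Government outlay = subsidy × quantity = 29 × 591 = 17139.

Government cost = €17139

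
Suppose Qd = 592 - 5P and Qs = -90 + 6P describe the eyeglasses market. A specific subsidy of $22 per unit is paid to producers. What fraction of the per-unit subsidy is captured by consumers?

Pre-subsidy: 592 - 5P = -90 + 6P gives P* = 62, Q* = 282.
With the subsidy, sellers receive Ps = Pb + 22 for each unit, where Pb is the price buyers pay.
Supply in terms of Pb becomes Qs = -90 + 6(Pb + 22) = 42 + 6Pb. Setting this equal to demand: 592 - 5Pb = 42 + 6Pb, so Pb = 50.
Sellers receive Ps = 50 + 22 = 72; Q' = 592 − 5·50 = 342.
Buyers' price falls by P* − Pb = 62 − 50 = 12; sellers' price rises by Ps − P* = 72 − 62 = 10.
So consumers capture 12/22 = 6/11 of each unit of subsidy.

Consumer share = 6/11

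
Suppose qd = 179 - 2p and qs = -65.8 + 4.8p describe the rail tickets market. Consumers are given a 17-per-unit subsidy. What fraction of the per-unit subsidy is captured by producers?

Pre-subsidy: 179 - 2p = -65.8 + 4.8p gives p* = 36, q* = 107.
With the rebate, buyers effectively pay pb = ps − 17, where ps is the price sellers receive.
Demand in terms of ps becomes qd = 179 − 2(ps − 17) = 213 - 2ps. Setting this equal to supply: 213 - 2ps = -65.8 + 4.8ps, so ps = 41.
Buyers pay pb = 41 − 17 = 24; q' = -65.8 + 4.8·41 = 131.
Buyers' price falls by p* − pb = 36 − 24 = 12; sellers' price rises by ps − p* = 41 − 36 = 5.
So producers capture 5/17 = 5/17 of each unit of subsidy.

Producer share = 5/17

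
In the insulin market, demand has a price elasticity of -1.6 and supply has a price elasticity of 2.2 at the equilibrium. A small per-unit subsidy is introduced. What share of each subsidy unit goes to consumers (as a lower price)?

For a small subsidy around the equilibrium, the benefit split depends on the relative slopes, which at a point are proportional to the elasticities.
Buyer share = εs/(εs + |εd|) = 2.2/(2.2 + 1.6) = 11/19; seller share = |εd|/(εs + |εd|) = 8/19.

Consumer share = 11/19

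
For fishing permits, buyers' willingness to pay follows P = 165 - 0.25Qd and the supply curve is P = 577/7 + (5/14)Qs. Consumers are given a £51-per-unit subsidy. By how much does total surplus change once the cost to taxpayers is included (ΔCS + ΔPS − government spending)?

Pre-subsidy: 165 - 0.25Q = 577/7 + (5/14)Q gives Q* = 136 and P* = 131.
With the rebate, buyers effectively pay Pb = Ps − 51, where Ps is the price sellers receive.
On the curves, Pb = 165 - 0.25Q and Ps = 577/7 + (5/14)Q; the wedge Ps − Pb = 51 gives 577/7 + (5/14)Q − (165 - 0.25Q) = 51, so Q' = 220.
Then Pb = 165 − 0.25·220 = 110 and Ps = 577/7 + (5/14)·220 = 161.
ΔCS = ½(136 + 220)(131 − 110) = 3738; ΔPS = ½(136 + 220)(161 − 131) = 5340.
Government spending = 51 × 220 = 11220.
Net change = 3738 + 5340 − 11220 = -2142. The loss equals the DWL triangle ½·51·84.

Net change in total surplus = -£2142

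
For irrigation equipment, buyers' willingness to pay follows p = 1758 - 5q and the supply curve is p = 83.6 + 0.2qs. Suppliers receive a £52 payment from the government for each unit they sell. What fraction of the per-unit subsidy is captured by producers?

Producer share = 1/26

Pre-subsidy: 1758 - 5q = 83.6 + 0.2q gives q* = 322 and p* = 148.
With the subsidy, sellers receive ps = pb + 52 for each unit, where pb is the price buyers pay.
On the curves, pb = 1758 - 5q and ps = 83.6 + 0.2q; the wedge ps − pb = 52 gives 83.6 + 0.2q − (1758 - 5q) = 52, so q' = 332.
Then pb = 1758 − 5·332 = 98 and ps = 83.6 + 0.2·332 = 150.
Buyers' price falls by p* − pb = 148 − 98 = 50; sellers' price rises by ps − p* = 150 − 148 = 2.
So producers capture 2/52 = 1/26 of each unit of subsidy.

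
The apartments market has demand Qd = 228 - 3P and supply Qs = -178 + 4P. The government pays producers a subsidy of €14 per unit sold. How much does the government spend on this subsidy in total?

Pre-subsidy: 228 - 3P = -178 + 4P gives P* = 58, Q* = 54.
With the subsidy, sellers receive Ps = Pb + 14 for each unit, where Pb is the price buyers pay.
Supply in terms of Pb becomes Qs = -178 + 4(Pb + 14) = -122 + 4Pb. Setting this equal to demand: 228 - 3Pb = -122 + 4Pb, so Pb = 50.
Sellers receive Ps = 50 + 14 = 64; Q' = 228 − 3·50 = 78.
Government outlay = subsidy × quantity = 14 × 78 = 1092.

Government cost = €1092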